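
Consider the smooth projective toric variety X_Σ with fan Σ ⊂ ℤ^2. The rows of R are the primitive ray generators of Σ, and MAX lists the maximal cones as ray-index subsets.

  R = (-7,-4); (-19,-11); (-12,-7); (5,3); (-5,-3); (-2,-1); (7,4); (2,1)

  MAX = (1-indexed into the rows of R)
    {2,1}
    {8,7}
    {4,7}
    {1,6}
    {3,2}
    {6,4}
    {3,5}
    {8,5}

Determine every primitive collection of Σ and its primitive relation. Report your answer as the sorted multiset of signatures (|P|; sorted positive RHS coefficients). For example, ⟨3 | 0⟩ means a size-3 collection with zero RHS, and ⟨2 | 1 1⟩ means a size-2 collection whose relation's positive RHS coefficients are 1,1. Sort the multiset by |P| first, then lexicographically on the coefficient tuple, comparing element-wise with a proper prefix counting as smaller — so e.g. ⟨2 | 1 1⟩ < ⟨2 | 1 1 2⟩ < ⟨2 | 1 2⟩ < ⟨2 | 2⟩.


Minimal non-faces — 20 found among 8 rays, 8 max cones:

  • {1,7}:  v_{1} + v_{7} = 0  ⟹  sig = ⟨2 | 0⟩
  • {4,5}:  v_{4} + v_{5} = 0  ⟹  sig = ⟨2 | 0⟩
  • {6,8}:  v_{6} + v_{8} = 0  ⟹  sig = ⟨2 | 0⟩
  • {1,3}:  v_{1} + v_{3} = v_{2}  ⟹  sig = ⟨2 | 1⟩
  • {1,4}:  v_{1} + v_{4} = v_{6}  ⟹  sig = ⟨2 | 1⟩
  • {1,5}:  v_{1} + v_{5} = v_{3}  ⟹  sig = ⟨2 | 1⟩
  • {1,8}:  v_{1} + v_{8} = v_{5}  ⟹  sig = ⟨2 | 1⟩
  • {2,7}:  v_{2} + v_{7} = v_{3}  ⟹  sig = ⟨2 | 1⟩
  • {3,4}:  v_{3} + v_{4} = v_{1}  ⟹  sig = ⟨2 | 1⟩
  • {3,7}:  v_{3} + v_{7} = v_{5}  ⟹  sig = ⟨2 | 1⟩
  • {4,8}:  v_{4} + v_{8} = v_{7}  ⟹  sig = ⟨2 | 1⟩
  • {5,6}:  v_{5} + v_{6} = v_{1}  ⟹  sig = ⟨2 | 1⟩
  • {5,7}:  v_{5} + v_{7} = v_{8}  ⟹  sig = ⟨2 | 1⟩
  • {6,7}:  v_{6} + v_{7} = v_{4}  ⟹  sig = ⟨2 | 1⟩
  • {2,8}:  v_{2} + v_{8} = v_{3} + v_{5}  ⟹  sig = ⟨2 | 1 1⟩
  • {2,4}:  v_{2} + v_{4} = 2·v_{1}  ⟹  sig = ⟨2 | 2⟩
  • {2,5}:  v_{2} + v_{5} = 2·v_{3}  ⟹  sig = ⟨2 | 2⟩
  • {3,6}:  v_{3} + v_{6} = 2·v_{1}  ⟹  sig = ⟨2 | 2⟩
  • {3,8}:  v_{3} + v_{8} = 2·v_{5}  ⟹  sig = ⟨2 | 2⟩
  • {2,6}:  v_{2} + v_{6} = 3·v_{1}  ⟹  sig = ⟨2 | 3⟩

Sorted signature multiset PRS(X):
{ ⟨2 | 0⟩ ×3,  ⟨2 | 1⟩ ×11,  ⟨2 | 1 1⟩,  ⟨2 | 2⟩ ×4,  ⟨2 | 3⟩ }


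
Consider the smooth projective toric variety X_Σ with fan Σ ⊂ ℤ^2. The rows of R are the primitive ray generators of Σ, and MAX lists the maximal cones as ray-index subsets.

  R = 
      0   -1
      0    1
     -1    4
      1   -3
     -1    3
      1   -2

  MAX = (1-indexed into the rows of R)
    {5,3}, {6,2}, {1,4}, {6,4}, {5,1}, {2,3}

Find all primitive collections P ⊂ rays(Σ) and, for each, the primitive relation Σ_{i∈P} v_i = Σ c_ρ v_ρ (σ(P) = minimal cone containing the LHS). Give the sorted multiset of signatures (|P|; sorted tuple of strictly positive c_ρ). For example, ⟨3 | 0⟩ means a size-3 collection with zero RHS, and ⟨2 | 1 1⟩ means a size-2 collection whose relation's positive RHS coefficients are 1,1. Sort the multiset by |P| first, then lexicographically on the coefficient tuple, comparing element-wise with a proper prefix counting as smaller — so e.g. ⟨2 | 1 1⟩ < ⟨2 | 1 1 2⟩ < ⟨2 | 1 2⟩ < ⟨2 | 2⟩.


Minimal non-faces — 9 found among 6 rays, 6 max cones:

  {1,2}:  v_{1} + v_{2} = 0 ; sig = ⟨2 | 0⟩
  {4,5}:  v_{4} + v_{5} = 0 ; sig = ⟨2 | 0⟩
  {1,3}:  v_{1} + v_{3} = v_{5} ; sig = ⟨2 | 1⟩
  {1,6}:  v_{1} + v_{6} = v_{4} ; sig = ⟨2 | 1⟩
  {2,4}:  v_{2} + v_{4} = v_{6} ; sig = ⟨2 | 1⟩
  {2,5}:  v_{2} + v_{5} = v_{3} ; sig = ⟨2 | 1⟩
  {3,4}:  v_{3} + v_{4} = v_{2} ; sig = ⟨2 | 1⟩
  {5,6}:  v_{5} + v_{6} = v_{2} ; sig = ⟨2 | 1⟩
  {3,6}:  v_{3} + v_{6} = 2·v_{2} ; sig = ⟨2 | 2⟩

Sorted signature multiset PRS(X):
    ⟨2 | 0⟩
    ⟨2 | 0⟩
    ⟨2 | 1⟩
    ⟨2 | 1⟩
    ⟨2 | 1⟩
    ⟨2 | 1⟩
    ⟨2 | 1⟩
    ⟨2 | 1⟩
    ⟨2 | 2⟩


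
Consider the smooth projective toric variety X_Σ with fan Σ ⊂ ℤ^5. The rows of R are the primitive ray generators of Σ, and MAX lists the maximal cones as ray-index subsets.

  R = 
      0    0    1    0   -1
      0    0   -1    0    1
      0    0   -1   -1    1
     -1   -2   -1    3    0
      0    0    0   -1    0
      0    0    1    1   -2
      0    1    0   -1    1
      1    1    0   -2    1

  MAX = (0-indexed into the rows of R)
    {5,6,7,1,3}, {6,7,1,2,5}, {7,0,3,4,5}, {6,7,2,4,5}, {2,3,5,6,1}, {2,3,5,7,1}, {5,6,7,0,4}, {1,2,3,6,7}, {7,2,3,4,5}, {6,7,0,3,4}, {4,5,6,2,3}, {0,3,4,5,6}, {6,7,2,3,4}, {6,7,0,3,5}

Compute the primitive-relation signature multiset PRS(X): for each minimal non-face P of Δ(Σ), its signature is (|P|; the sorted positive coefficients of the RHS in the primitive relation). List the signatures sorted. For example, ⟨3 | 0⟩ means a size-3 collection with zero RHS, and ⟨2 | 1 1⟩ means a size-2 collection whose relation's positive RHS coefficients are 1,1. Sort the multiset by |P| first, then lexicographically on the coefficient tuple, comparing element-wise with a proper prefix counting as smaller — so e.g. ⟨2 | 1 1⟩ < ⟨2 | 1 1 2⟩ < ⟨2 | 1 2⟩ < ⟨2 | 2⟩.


Σ has 5 primitive collections:

  • {0,1}:  v_{0} + v_{1} = 0 — sig = ⟨2 | 0⟩
  • {0,2}:  v_{0} + v_{2} = v_{4} — sig = ⟨2 | 1⟩
  • {1,4}:  v_{1} + v_{4} = v_{2} — sig = ⟨2 | 1⟩
  • {3,4,5,6,7}:  v_{3} + v_{4} + v_{5} + v_{6} + v_{7} = 0 — sig = ⟨5 | 0⟩
  • {2,3,5,6,7}:  v_{2} + v_{3} + v_{5} + v_{6} + v_{7} = v_{1} — sig = ⟨5 | 1⟩

Hence PRS(X_Σ) =
    |P|=2: 3 collections, coeffs (), (1), (1)
    |P|=5: 2 collections, coeffs (), (1)


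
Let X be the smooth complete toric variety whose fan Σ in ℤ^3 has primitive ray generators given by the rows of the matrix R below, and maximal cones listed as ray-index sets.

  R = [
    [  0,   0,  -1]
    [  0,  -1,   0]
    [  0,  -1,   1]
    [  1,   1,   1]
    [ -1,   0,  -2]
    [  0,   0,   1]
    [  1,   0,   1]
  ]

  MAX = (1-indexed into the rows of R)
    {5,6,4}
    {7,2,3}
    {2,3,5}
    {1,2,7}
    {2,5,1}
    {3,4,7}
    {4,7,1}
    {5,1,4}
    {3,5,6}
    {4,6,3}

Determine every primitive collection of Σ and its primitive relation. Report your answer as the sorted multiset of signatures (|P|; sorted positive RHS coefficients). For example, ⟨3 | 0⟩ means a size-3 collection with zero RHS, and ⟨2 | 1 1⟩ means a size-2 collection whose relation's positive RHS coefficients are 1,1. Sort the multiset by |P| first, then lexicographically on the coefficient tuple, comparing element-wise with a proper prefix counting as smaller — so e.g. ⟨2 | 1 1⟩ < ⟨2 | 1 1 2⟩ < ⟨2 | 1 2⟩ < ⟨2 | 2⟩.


Σ has 7 primitive collections:

  P={1,6}:  v_{1} + v_{6} = 0 — sig = ⟨2 | 0⟩
  P={1,3}:  v_{1} + v_{3} = v_{2} — sig = ⟨2 | 1⟩
  P={2,4}:  v_{2} + v_{4} = v_{7} — sig = ⟨2 | 1⟩
  P={2,6}:  v_{2} + v_{6} = v_{3} — sig = ⟨2 | 1⟩
  P={5,7}:  v_{5} + v_{7} = v_{1} — sig = ⟨2 | 1⟩
  P={6,7}:  v_{6} + v_{7} = v_{3} + v_{4} — sig = ⟨2 | 1 1⟩
  P={3,4,5}:  v_{3} + v_{4} + v_{5} = 0 — sig = ⟨3 | 0⟩

Signatures (|P|; sorted positive RHS coefficients), sorted:
    |P|=2: 6 collections, coeffs (), (1), (1), (1), (1), (1,1)
    |P|=3: 1 collection, coeffs ()


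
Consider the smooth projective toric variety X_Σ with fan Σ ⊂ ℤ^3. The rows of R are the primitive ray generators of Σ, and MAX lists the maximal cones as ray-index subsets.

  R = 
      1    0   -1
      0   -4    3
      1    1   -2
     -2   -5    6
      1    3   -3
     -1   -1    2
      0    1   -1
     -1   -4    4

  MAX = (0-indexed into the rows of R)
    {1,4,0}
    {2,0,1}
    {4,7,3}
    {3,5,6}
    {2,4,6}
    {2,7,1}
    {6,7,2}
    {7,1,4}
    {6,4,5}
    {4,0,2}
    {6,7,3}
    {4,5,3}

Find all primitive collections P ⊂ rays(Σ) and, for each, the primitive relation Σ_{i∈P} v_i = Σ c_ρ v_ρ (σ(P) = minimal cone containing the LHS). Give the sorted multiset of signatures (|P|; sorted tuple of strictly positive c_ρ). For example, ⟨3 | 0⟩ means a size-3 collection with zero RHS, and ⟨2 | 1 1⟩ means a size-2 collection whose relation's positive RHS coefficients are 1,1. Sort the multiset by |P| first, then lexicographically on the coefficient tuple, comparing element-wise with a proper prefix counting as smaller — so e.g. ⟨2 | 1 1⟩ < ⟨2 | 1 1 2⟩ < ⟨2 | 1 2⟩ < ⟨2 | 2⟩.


Minimal non-faces — 14 found among 8 rays, 12 max cones:

  P={2,5}:  v_{2} + v_{5} = 0  ⇒ sig = ⟨2 | 0⟩
  P={0,6}:  v_{0} + v_{6} = v_{2}  ⇒ sig = ⟨2 | 1⟩
  P={0,7}:  v_{0} + v_{7} = v_{1}  ⇒ sig = ⟨2 | 1⟩
  P={2,3}:  v_{2} + v_{3} = v_{7}  ⇒ sig = ⟨2 | 1⟩
  P={5,7}:  v_{5} + v_{7} = v_{3}  ⇒ sig = ⟨2 | 1⟩
  P={0,5}:  v_{0} + v_{5} = v_{4} + v_{7}  ⇒ sig = ⟨2 | 1 1⟩
  P={1,6}:  v_{1} + v_{6} = v_{2} + v_{7}  ⇒ sig = ⟨2 | 1 1⟩
  P={0,3}:  v_{0} + v_{3} = v_{4} + 2·v_{7}  ⇒ sig = ⟨2 | 1 2⟩
  P={1,5}:  v_{1} + v_{5} = v_{4} + 2·v_{7}  ⇒ sig = ⟨2 | 1 2⟩
  P={1,3}:  v_{1} + v_{3} = v_{4} + 3·v_{7}  ⇒ sig = ⟨2 | 1 3⟩
  P={4,6,7}:  v_{4} + v_{6} + v_{7} = 0  ⇒ sig = ⟨3 | 0⟩
  P={2,4,7}:  v_{2} + v_{4} + v_{7} = v_{0}  ⇒ sig = ⟨3 | 1⟩
  P={3,4,6}:  v_{3} + v_{4} + v_{6} = v_{5}  ⇒ sig = ⟨3 | 1⟩
  P={1,2,4}:  v_{1} + v_{2} + v_{4} = 2·v_{0}  ⇒ sig = ⟨3 | 2⟩

Sorted signature multiset PRS(X):
{ ⟨2 | 0⟩,  ⟨2 | 1⟩ ×4,  ⟨2 | 1 1⟩ ×2,  ⟨2 | 1 2⟩ ×2,  ⟨2 | 1 3⟩,  ⟨3 | 0⟩,  ⟨3 | 1⟩ ×2,  ⟨3 | 2⟩ }


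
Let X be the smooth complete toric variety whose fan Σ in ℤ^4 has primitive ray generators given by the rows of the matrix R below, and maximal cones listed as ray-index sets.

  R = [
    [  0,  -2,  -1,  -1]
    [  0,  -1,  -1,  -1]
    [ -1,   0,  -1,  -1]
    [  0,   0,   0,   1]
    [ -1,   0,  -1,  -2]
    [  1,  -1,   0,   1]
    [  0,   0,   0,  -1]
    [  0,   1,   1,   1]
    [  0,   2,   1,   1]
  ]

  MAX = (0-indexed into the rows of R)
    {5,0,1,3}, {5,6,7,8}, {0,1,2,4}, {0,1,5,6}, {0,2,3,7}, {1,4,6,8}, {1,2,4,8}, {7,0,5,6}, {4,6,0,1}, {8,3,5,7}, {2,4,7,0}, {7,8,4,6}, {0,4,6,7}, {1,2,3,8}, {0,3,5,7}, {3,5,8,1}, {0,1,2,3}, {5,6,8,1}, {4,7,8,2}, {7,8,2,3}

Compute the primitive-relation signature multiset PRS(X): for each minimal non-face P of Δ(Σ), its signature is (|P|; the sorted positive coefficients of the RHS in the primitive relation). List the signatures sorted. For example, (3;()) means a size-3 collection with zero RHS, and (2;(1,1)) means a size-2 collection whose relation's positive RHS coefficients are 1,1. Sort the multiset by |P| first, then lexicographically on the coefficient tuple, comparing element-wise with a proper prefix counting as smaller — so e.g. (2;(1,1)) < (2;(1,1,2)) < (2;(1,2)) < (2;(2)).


Σ has 7 primitive collections:

  P = {0,8}:  v_{0} + v_{8} = 0  so sig = (2;())
  P = {1,7}:  v_{1} + v_{7} = 0  so sig = (2;())
  P = {3,6}:  v_{3} + v_{6} = 0  so sig = (2;())
  P = {2,6}:  v_{2} + v_{6} = v_{4}  so sig = (2;(1))
  P = {3,4}:  v_{3} + v_{4} = v_{2}  so sig = (2;(1))
  P = {4,5}:  v_{4} + v_{5} = v_{1}  so sig = (2;(1))
  P = {2,5}:  v_{2} + v_{5} = v_{1} + v_{3}  so sig = (2;(1,1))

Sorted signature multiset PRS(X):
{ (2;()) ×3,  (2;(1)) ×3,  (2;(1,1)) }


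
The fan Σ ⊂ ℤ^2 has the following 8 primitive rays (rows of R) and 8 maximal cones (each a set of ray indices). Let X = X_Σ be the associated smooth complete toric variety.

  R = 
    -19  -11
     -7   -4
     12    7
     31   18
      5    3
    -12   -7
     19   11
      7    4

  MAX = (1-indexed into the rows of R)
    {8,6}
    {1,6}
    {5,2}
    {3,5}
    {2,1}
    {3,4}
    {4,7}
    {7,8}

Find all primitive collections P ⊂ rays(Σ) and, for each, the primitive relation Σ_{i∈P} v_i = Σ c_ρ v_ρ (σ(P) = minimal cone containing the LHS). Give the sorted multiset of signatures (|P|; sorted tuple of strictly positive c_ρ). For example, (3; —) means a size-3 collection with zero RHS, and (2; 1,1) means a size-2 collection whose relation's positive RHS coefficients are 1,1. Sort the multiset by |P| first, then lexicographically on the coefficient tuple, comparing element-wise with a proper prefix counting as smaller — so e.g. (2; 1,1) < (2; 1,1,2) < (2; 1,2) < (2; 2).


Primitive collections (20):

  • {1,7}:  v_{1} + v_{7} = 0  so sig = (2; —)
  • {2,8}:  v_{2} + v_{8} = 0  so sig = (2; —)
  • {3,6}:  v_{3} + v_{6} = 0  so sig = (2; —)
  • {1,3}:  v_{1} + v_{3} = v_{2}  so sig = (2; 1)
  • {1,4}:  v_{1} + v_{4} = v_{3}  so sig = (2; 1)
  • {1,8}:  v_{1} + v_{8} = v_{6}  so sig = (2; 1)
  • {2,3}:  v_{2} + v_{3} = v_{5}  so sig = (2; 1)
  • {2,6}:  v_{2} + v_{6} = v_{1}  so sig = (2; 1)
  • {2,7}:  v_{2} + v_{7} = v_{3}  so sig = (2; 1)
  • {3,7}:  v_{3} + v_{7} = v_{4}  so sig = (2; 1)
  • {3,8}:  v_{3} + v_{8} = v_{7}  so sig = (2; 1)
  • {4,6}:  v_{4} + v_{6} = v_{7}  so sig = (2; 1)
  • {5,6}:  v_{5} + v_{6} = v_{2}  so sig = (2; 1)
  • {5,8}:  v_{5} + v_{8} = v_{3}  so sig = (2; 1)
  • {6,7}:  v_{6} + v_{7} = v_{8}  so sig = (2; 1)
  • {1,5}:  v_{1} + v_{5} = 2·v_{2}  so sig = (2; 2)
  • {2,4}:  v_{2} + v_{4} = 2·v_{3}  so sig = (2; 2)
  • {4,8}:  v_{4} + v_{8} = 2·v_{7}  so sig = (2; 2)
  • {5,7}:  v_{5} + v_{7} = 2·v_{3}  so sig = (2; 2)
  • {4,5}:  v_{4} + v_{5} = 3·v_{3}  so sig = (2; 3)

so the primitive-relation signature multiset is
{ (2; —) ×3,  (2; 1) ×12,  (2; 2) ×4,  (2; 3) }


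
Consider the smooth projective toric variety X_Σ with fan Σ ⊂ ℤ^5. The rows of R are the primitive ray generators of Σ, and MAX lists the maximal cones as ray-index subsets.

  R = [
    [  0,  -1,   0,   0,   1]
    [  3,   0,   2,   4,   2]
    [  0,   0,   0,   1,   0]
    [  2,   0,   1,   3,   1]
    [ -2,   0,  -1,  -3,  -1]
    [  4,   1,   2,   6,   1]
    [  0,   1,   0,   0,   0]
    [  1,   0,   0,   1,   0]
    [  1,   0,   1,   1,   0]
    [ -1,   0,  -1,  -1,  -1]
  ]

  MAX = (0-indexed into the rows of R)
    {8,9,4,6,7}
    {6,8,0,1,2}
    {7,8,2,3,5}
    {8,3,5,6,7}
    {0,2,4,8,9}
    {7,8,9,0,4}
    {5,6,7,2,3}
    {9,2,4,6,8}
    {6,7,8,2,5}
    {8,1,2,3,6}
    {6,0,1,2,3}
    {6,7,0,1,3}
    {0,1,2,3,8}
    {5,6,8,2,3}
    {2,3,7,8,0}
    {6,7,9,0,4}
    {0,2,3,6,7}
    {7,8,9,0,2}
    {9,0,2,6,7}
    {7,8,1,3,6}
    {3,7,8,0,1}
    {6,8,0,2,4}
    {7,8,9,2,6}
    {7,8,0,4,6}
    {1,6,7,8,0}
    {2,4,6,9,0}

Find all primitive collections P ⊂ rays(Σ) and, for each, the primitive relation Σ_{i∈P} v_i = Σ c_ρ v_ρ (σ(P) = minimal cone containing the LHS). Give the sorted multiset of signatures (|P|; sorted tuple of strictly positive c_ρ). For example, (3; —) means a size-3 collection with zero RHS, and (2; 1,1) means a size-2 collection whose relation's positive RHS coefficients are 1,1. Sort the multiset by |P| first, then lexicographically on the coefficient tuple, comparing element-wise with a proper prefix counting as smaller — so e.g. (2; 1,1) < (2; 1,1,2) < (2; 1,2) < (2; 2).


Δ(Σ) — 10 vertices, 14 min non-faces:

  P = {3,4}:  v_{3} + v_{4} = 0  →  sig = (2; —)
  P = {1,9}:  v_{1} + v_{9} = v_{3}  →  sig = (2; 1)
  P = {3,9}:  v_{3} + v_{9} = v_{2} + v_{7}  →  sig = (2; 1,1)
  P = {1,4}:  v_{1} + v_{4} = v_{0} + v_{6} + v_{8}  →  sig = (2; 1,1,1)
  P = {4,5}:  v_{4} + v_{5} = v_{2} + v_{6} + v_{7} + v_{8}  →  sig = (2; 1,1,1,1)
  P = {5,9}:  v_{5} + v_{9} = 2·v_{2} + v_{6} + 2·v_{7} + v_{8}  →  sig = (2; 1,1,2,2)
  P = {1,5}:  v_{1} + v_{5} = 3·v_{3} + v_{6} + v_{8}  →  sig = (2; 1,1,3)
  P = {0,5}:  v_{0} + v_{5} = 2·v_{3}  →  sig = (2; 2)
  P = {2,4,7}:  v_{2} + v_{4} + v_{7} = v_{9}  →  sig = (3; 1)
  P = {1,2,7}:  v_{1} + v_{2} + v_{7} = 2·v_{3}  →  sig = (3; 2)
  P = {0,6,8,9}:  v_{0} + v_{6} + v_{8} + v_{9} = 0  →  sig = (4; —)
  P = {0,3,6,8}:  v_{0} + v_{3} + v_{6} + v_{8} = v_{1}  →  sig = (4; 1)
  P = {0,2,6,7,8}:  v_{0} + v_{2} + v_{6} + v_{7} + v_{8} = v_{3}  →  sig = (5; 1)
  P = {2,3,6,7,8}:  v_{2} + v_{3} + v_{6} + v_{7} + v_{8} = v_{5}  →  sig = (5; 1)

so the primitive-relation signature multiset is
[(2; —), (2; 1), (2; 1,1), (2; 1,1,1), (2; 1,1,1,1), (2; 1,1,2,2), (2; 1,1,3), (2; 2), (3; 1), (3; 2), (4; —), (4; 1), (5; 1), (5; 1)]


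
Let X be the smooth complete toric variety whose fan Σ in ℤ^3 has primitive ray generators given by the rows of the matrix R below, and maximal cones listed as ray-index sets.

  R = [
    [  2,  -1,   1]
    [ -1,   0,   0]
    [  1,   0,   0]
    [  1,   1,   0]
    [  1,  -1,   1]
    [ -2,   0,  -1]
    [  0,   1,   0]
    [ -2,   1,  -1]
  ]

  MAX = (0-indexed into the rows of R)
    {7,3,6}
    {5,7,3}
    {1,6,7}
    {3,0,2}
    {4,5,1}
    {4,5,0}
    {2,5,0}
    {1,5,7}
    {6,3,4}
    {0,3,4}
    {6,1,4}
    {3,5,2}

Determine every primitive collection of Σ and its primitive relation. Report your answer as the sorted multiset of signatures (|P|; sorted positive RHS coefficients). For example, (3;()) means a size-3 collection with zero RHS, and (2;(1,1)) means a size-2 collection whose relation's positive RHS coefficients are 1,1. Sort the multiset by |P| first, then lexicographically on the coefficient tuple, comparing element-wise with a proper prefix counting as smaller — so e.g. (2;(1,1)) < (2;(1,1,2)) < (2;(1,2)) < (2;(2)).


Δ(Σ) — 8 vertices, 12 min non-faces:

  P = {0,7}:  v_{0} + v_{7} = 0  ⇒ sig = (2;())
  P = {1,2}:  v_{1} + v_{2} = 0  ⇒ sig = (2;())
  P = {0,1}:  v_{0} + v_{1} = v_{4}  ⇒ sig = (2;(1))
  P = {1,3}:  v_{1} + v_{3} = v_{6}  ⇒ sig = (2;(1))
  P = {2,4}:  v_{2} + v_{4} = v_{0}  ⇒ sig = (2;(1))
  P = {2,6}:  v_{2} + v_{6} = v_{3}  ⇒ sig = (2;(1))
  P = {4,7}:  v_{4} + v_{7} = v_{1}  ⇒ sig = (2;(1))
  P = {5,6}:  v_{5} + v_{6} = v_{7}  ⇒ sig = (2;(1))
  P = {0,6}:  v_{0} + v_{6} = v_{3} + v_{4}  ⇒ sig = (2;(1,1))
  P = {2,7}:  v_{2} + v_{7} = v_{3} + v_{5}  ⇒ sig = (2;(1,1))
  P = {3,4,5}:  v_{3} + v_{4} + v_{5} = 0  ⇒ sig = (3;())
  P = {0,3,5}:  v_{0} + v_{3} + v_{5} = v_{2}  ⇒ sig = (3;(1))

Sorted signature multiset PRS(X):
{ (2;()) ×2,  (2;(1)) ×6,  (2;(1,1)) ×2,  (3;()),  (3;(1)) }


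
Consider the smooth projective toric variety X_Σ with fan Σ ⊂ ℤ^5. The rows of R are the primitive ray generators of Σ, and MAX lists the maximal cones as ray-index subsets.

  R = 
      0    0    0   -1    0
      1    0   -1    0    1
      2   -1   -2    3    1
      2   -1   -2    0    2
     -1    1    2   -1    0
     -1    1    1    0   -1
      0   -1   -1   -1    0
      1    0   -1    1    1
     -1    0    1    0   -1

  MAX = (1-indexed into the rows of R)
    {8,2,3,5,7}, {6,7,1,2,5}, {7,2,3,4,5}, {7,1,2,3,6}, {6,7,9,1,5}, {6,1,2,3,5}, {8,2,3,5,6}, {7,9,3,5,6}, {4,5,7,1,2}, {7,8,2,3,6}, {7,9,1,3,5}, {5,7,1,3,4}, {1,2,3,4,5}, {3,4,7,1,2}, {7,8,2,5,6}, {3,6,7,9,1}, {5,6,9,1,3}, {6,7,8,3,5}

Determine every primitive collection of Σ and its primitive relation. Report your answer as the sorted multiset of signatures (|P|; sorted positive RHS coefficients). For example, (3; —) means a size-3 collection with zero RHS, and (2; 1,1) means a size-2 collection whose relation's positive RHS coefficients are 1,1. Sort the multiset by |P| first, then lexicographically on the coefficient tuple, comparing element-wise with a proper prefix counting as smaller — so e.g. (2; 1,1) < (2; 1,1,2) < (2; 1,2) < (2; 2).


Δ(Σ) — 9 vertices, 9 min non-faces:

  P={2,9}:  v_{2} + v_{9} = 0  ⇒ sig = (2; —)
  P={1,8}:  v_{1} + v_{8} = v_{2}  ⇒ sig = (2; 1)
  P={4,6}:  v_{4} + v_{6} = v_{2}  ⇒ sig = (2; 1)
  P={4,9}:  v_{4} + v_{9} = v_{1} + v_{3} + v_{5} + v_{7}  ⇒ sig = (2; 1,1,1,1)
  P={8,9}:  v_{8} + v_{9} = v_{3} + v_{5} + v_{6} + v_{7}  ⇒ sig = (2; 1,1,1,1)
  P={4,8}:  v_{4} + v_{8} = 2·v_{2} + v_{3} + v_{5} + v_{7}  ⇒ sig = (2; 1,1,1,2)
  P={1,3,5,6,7}:  v_{1} + v_{3} + v_{5} + v_{6} + v_{7} = 0  ⇒ sig = (5; —)
  P={1,2,3,5,7}:  v_{1} + v_{2} + v_{3} + v_{5} + v_{7} = v_{4}  ⇒ sig = (5; 1)
  P={2,3,5,6,7}:  v_{2} + v_{3} + v_{5} + v_{6} + v_{7} = v_{8}  ⇒ sig = (5; 1)

so the primitive-relation signature multiset is
[(2; —), (2; 1), (2; 1), (2; 1,1,1,1), (2; 1,1,1,1), (2; 1,1,1,2), (5; —), (5; 1), (5; 1)]


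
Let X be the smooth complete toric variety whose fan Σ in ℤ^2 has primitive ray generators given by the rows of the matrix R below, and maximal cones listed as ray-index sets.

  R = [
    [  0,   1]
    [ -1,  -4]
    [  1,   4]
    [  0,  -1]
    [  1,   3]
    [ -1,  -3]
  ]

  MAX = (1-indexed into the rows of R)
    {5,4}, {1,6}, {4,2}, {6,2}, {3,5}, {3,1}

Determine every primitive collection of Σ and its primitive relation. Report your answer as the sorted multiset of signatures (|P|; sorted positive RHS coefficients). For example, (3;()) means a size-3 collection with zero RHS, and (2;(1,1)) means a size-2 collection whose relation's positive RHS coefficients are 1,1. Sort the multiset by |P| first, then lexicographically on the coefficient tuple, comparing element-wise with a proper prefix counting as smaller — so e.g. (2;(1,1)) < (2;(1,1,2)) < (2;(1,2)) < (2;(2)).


|primitive collections| = 9. Relations:

  P = {1,4}:  v_{1} + v_{4} = 0  ⇒ sig = (2;())
  P = {2,3}:  v_{2} + v_{3} = 0  ⇒ sig = (2;())
  P = {5,6}:  v_{5} + v_{6} = 0  ⇒ sig = (2;())
  P = {1,2}:  v_{1} + v_{2} = v_{6}  ⇒ sig = (2;(1))
  P = {1,5}:  v_{1} + v_{5} = v_{3}  ⇒ sig = (2;(1))
  P = {2,5}:  v_{2} + v_{5} = v_{4}  ⇒ sig = (2;(1))
  P = {3,4}:  v_{3} + v_{4} = v_{5}  ⇒ sig = (2;(1))
  P = {3,6}:  v_{3} + v_{6} = v_{1}  ⇒ sig = (2;(1))
  P = {4,6}:  v_{4} + v_{6} = v_{2}  ⇒ sig = (2;(1))

Signatures (|P|; sorted positive RHS coefficients), sorted:
{ (2;()) ×3,  (2;(1)) ×6 }


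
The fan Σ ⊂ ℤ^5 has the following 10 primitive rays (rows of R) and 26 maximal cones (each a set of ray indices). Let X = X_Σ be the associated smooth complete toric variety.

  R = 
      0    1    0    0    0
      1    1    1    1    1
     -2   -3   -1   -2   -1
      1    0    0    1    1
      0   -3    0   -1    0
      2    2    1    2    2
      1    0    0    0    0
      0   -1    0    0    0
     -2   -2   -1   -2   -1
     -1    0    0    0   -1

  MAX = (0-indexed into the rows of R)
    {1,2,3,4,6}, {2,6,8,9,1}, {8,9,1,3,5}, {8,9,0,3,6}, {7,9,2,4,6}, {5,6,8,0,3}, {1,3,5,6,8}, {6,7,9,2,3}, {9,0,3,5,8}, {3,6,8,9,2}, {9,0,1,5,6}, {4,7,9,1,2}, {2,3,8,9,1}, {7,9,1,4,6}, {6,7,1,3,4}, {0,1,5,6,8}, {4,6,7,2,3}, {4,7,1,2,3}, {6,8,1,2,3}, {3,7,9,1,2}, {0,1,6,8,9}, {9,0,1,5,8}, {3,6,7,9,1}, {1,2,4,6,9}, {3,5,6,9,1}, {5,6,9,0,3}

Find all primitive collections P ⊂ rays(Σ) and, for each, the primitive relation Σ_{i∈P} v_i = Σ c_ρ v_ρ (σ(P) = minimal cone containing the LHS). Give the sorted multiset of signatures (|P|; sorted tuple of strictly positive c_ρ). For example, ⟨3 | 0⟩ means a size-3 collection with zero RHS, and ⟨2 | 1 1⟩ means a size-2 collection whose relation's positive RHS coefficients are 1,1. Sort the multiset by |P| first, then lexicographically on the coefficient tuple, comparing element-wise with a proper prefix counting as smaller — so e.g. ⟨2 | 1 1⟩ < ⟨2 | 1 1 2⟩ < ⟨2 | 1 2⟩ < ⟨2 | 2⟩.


14 minimal non-faces of Δ(Σ) (on 10 rays):

  • {0,7}:  v_{0} + v_{7} = 0 — sig = ⟨2 | 0⟩
  • {0,2}:  v_{0} + v_{2} = v_{8} — sig = ⟨2 | 1⟩
  • {7,8}:  v_{7} + v_{8} = v_{2} — sig = ⟨2 | 1⟩
  • {5,7}:  v_{5} + v_{7} = v_{1} + v_{3} — sig = ⟨2 | 1 1⟩
  • {0,4}:  v_{0} + v_{4} = v_{1} + v_{2} + v_{6} — sig = ⟨2 | 1 1 1⟩
  • {2,5}:  v_{2} + v_{5} = v_{1} + v_{3} + v_{8} — sig = ⟨2 | 1 1 1⟩
  • {4,5}:  v_{4} + v_{5} = 2·v_{1} + v_{2} + v_{3} + v_{6} — sig = ⟨2 | 1 1 1 2⟩
  • {4,8}:  v_{4} + v_{8} = v_{1} + 2·v_{2} + v_{6} — sig = ⟨2 | 1 1 2⟩
  • {0,1,3}:  v_{0} + v_{1} + v_{3} = v_{5} — sig = ⟨3 | 1⟩
  • {3,4,9}:  v_{3} + v_{4} + v_{9} = 3·v_{7} — sig = ⟨3 | 3⟩
  • {5,6,8,9}:  v_{5} + v_{6} + v_{8} + v_{9} = 0 — sig = ⟨4 | 0⟩
  • {1,2,6,7}:  v_{1} + v_{2} + v_{6} + v_{7} = v_{4} — sig = ⟨4 | 1⟩
  • {1,3,6,8,9}:  v_{1} + v_{3} + v_{6} + v_{8} + v_{9} = v_{7} — sig = ⟨5 | 1⟩
  • {1,2,3,6,9}:  v_{1} + v_{2} + v_{3} + v_{6} + v_{9} = 2·v_{7} — sig = ⟨5 | 2⟩

Signatures (|P|; sorted positive RHS coefficients), sorted:
    |P|=2: 8 collections, coeffs (), (1), (1), (1,1), (1,1,1), (1,1,1), (1,1,1,2), (1,1,2)
    |P|=3: 2 collections, coeffs (1), (3)
    |P|=4: 2 collections, coeffs (), (1)
    |P|=5: 2 collections, coeffs (1), (2)


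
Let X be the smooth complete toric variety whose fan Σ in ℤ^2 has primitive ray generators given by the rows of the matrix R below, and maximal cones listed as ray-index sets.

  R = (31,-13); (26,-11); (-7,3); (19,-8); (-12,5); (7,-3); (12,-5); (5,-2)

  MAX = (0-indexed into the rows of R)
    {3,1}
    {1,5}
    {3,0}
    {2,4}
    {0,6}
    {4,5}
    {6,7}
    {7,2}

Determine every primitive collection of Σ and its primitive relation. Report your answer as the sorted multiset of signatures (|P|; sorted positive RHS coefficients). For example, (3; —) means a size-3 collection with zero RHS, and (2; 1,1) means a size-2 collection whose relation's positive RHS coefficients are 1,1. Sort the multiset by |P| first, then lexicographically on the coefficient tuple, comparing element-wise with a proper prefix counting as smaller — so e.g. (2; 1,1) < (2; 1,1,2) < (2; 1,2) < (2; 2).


20 collections generate NE(X_Σ); each relation:

  • {2,5}:  v_{2} + v_{5} = 0  ⟹  sig = (2; —)
  • {4,6}:  v_{4} + v_{6} = 0  ⟹  sig = (2; —)
  • {0,4}:  v_{0} + v_{4} = v_{3}  ⟹  sig = (2; 1)
  • {1,2}:  v_{1} + v_{2} = v_{3}  ⟹  sig = (2; 1)
  • {1,7}:  v_{1} + v_{7} = v_{0}  ⟹  sig = (2; 1)
  • {2,3}:  v_{2} + v_{3} = v_{6}  ⟹  sig = (2; 1)
  • {2,6}:  v_{2} + v_{6} = v_{7}  ⟹  sig = (2; 1)
  • {3,4}:  v_{3} + v_{4} = v_{5}  ⟹  sig = (2; 1)
  • {3,5}:  v_{3} + v_{5} = v_{1}  ⟹  sig = (2; 1)
  • {3,6}:  v_{3} + v_{6} = v_{0}  ⟹  sig = (2; 1)
  • {4,7}:  v_{4} + v_{7} = v_{2}  ⟹  sig = (2; 1)
  • {5,6}:  v_{5} + v_{6} = v_{3}  ⟹  sig = (2; 1)
  • {5,7}:  v_{5} + v_{7} = v_{6}  ⟹  sig = (2; 1)
  • {0,2}:  v_{0} + v_{2} = 2·v_{6}  ⟹  sig = (2; 2)
  • {0,5}:  v_{0} + v_{5} = 2·v_{3}  ⟹  sig = (2; 2)
  • {1,4}:  v_{1} + v_{4} = 2·v_{5}  ⟹  sig = (2; 2)
  • {1,6}:  v_{1} + v_{6} = 2·v_{3}  ⟹  sig = (2; 2)
  • {3,7}:  v_{3} + v_{7} = 2·v_{6}  ⟹  sig = (2; 2)
  • {0,1}:  v_{0} + v_{1} = 3·v_{3}  ⟹  sig = (2; 3)
  • {0,7}:  v_{0} + v_{7} = 3·v_{6}  ⟹  sig = (2; 3)

Hence PRS(X_Σ) =
[(2; —), (2; —), (2; 1), (2; 1), (2; 1), (2; 1), (2; 1), (2; 1), (2; 1), (2; 1), (2; 1), (2; 1), (2; 1), (2; 2), (2; 2), (2; 2), (2; 2), (2; 2), (2; 3), (2; 3)]


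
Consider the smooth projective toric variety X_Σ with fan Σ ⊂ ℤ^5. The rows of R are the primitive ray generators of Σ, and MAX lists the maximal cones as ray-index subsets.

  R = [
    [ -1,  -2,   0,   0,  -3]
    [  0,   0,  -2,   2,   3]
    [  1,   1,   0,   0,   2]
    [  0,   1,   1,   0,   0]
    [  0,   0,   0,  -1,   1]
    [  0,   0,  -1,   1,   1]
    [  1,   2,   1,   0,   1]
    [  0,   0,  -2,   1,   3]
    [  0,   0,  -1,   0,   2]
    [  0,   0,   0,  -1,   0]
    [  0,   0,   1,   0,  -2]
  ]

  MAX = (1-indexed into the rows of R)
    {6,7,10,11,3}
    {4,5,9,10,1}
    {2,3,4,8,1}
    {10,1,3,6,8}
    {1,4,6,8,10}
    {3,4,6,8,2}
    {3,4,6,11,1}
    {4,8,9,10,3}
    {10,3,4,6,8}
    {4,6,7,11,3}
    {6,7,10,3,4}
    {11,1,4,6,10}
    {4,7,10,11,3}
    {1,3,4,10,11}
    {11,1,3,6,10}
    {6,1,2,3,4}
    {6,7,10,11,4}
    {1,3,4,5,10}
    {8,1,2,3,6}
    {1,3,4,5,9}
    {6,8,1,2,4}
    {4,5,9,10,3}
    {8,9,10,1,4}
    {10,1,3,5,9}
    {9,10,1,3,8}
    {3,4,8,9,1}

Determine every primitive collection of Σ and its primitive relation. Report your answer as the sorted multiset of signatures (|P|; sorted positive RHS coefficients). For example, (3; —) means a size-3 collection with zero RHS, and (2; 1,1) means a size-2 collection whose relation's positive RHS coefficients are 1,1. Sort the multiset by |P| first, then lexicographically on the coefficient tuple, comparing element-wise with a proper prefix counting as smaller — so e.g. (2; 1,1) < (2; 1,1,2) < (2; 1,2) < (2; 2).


Minimal non-faces — 20 found among 11 rays, 26 max cones:

  P = {9,11}:  v_{9} + v_{11} = 0 — sig = (2; —)
  P = {1,7}:  v_{1} + v_{7} = v_{11} — sig = (2; 1)
  P = {2,10}:  v_{2} + v_{10} = v_{8} — sig = (2; 1)
  P = {5,6}:  v_{5} + v_{6} = v_{9} — sig = (2; 1)
  P = {6,9}:  v_{6} + v_{9} = v_{8} — sig = (2; 1)
  P = {8,11}:  v_{8} + v_{11} = v_{6} — sig = (2; 1)
  P = {5,7}:  v_{5} + v_{7} = v_{3} + v_{4} + v_{10} — sig = (2; 1,1,1)
  P = {5,11}:  v_{5} + v_{11} = v_{1} + v_{3} + v_{4} + v_{10} — sig = (2; 1,1,1,1)
  P = {7,9}:  v_{7} + v_{9} = v_{3} + v_{4} + v_{6} + v_{10} — sig = (2; 1,1,1,1)
  P = {2,5}:  v_{2} + v_{5} = v_{1} + v_{3} + v_{4} + v_{8} + v_{9} — sig = (2; 1,1,1,1,1)
  P = {2,9}:  v_{2} + v_{9} = v_{1} + v_{3} + v_{4} + 2·v_{8} — sig = (2; 1,1,1,2)
  P = {2,11}:  v_{2} + v_{11} = v_{1} + v_{3} + v_{4} + 2·v_{6} — sig = (2; 1,1,1,2)
  P = {7,8}:  v_{7} + v_{8} = v_{3} + v_{4} + 2·v_{6} + v_{10} — sig = (2; 1,1,1,2)
  P = {2,7}:  v_{2} + v_{7} = v_{3} + v_{4} + 2·v_{6} — sig = (2; 1,1,2)
  P = {5,8}:  v_{5} + v_{8} = 2·v_{9} — sig = (2; 2)
  P = {1,3,4,6,10}:  v_{1} + v_{3} + v_{4} + v_{6} + v_{10} = 0 — sig = (5; —)
  P = {1,3,4,6,8}:  v_{1} + v_{3} + v_{4} + v_{6} + v_{8} = v_{2} — sig = (5; 1)
  P = {1,3,4,8,10}:  v_{1} + v_{3} + v_{4} + v_{8} + v_{10} = v_{9} — sig = (5; 1)
  P = {1,3,4,9,10}:  v_{1} + v_{3} + v_{4} + v_{9} + v_{10} = v_{5} — sig = (5; 1)
  P = {3,4,6,10,11}:  v_{3} + v_{4} + v_{6} + v_{10} + v_{11} = v_{7} — sig = (5; 1)

Hence PRS(X_Σ) =
[(2; —), (2; 1), (2; 1), (2; 1), (2; 1), (2; 1), (2; 1,1,1), (2; 1,1,1,1), (2; 1,1,1,1), (2; 1,1,1,1,1), (2; 1,1,1,2), (2; 1,1,1,2), (2; 1,1,1,2), (2; 1,1,2), (2; 2), (5; —), (5; 1), (5; 1), (5; 1), (5; 1)]


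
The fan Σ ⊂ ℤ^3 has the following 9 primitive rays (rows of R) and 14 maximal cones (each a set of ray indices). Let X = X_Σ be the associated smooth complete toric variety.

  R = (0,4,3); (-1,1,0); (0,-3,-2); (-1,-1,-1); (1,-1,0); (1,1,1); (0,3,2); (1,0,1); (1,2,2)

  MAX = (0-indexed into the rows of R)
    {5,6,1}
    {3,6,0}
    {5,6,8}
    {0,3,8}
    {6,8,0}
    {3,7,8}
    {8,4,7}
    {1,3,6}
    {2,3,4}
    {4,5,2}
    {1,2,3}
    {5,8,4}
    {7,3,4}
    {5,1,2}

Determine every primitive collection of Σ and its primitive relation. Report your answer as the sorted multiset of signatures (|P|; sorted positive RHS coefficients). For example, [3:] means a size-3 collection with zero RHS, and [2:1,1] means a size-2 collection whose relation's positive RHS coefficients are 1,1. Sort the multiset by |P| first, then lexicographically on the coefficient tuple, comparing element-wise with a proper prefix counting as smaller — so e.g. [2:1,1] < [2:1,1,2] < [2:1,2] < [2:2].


|primitive collections| = 17. Relations:

  P = {1,4}:  v_{1} + v_{4} = 0 — sig = [2:]
  P = {2,6}:  v_{2} + v_{6} = 0 — sig = [2:]
  P = {3,5}:  v_{3} + v_{5} = 0 — sig = [2:]
  P = {1,8}:  v_{1} + v_{8} = v_{6} — sig = [2:1]
  P = {2,8}:  v_{2} + v_{8} = v_{4} — sig = [2:1]
  P = {4,6}:  v_{4} + v_{6} = v_{8} — sig = [2:1]
  P = {0,2}:  v_{0} + v_{2} = v_{3} + v_{8} — sig = [2:1,1]
  P = {0,5}:  v_{0} + v_{5} = v_{6} + v_{8} — sig = [2:1,1]
  P = {1,7}:  v_{1} + v_{7} = v_{3} + v_{8} — sig = [2:1,1]
  P = {5,7}:  v_{5} + v_{7} = v_{4} + v_{8} — sig = [2:1,1]
  P = {0,1}:  v_{0} + v_{1} = v_{3} + 2·v_{6} — sig = [2:1,2]
  P = {0,4}:  v_{0} + v_{4} = v_{3} + 2·v_{8} — sig = [2:1,2]
  P = {2,7}:  v_{2} + v_{7} = v_{3} + 2·v_{4} — sig = [2:1,2]
  P = {6,7}:  v_{6} + v_{7} = v_{3} + 2·v_{8} — sig = [2:1,2]
  P = {0,7}:  v_{0} + v_{7} = 2·v_{3} + 3·v_{8} — sig = [2:2,3]
  P = {3,4,8}:  v_{3} + v_{4} + v_{8} = v_{7} — sig = [3:1]
  P = {3,6,8}:  v_{3} + v_{6} + v_{8} = v_{0} — sig = [3:1]

so the primitive-relation signature multiset is
    [2:]
    [2:]
    [2:]
    [2:1]
    [2:1]
    [2:1]
    [2:1,1]
    [2:1,1]
    [2:1,1]
    [2:1,1]
    [2:1,2]
    [2:1,2]
    [2:1,2]
    [2:1,2]
    [2:2,3]
    [3:1]
    [3:1]


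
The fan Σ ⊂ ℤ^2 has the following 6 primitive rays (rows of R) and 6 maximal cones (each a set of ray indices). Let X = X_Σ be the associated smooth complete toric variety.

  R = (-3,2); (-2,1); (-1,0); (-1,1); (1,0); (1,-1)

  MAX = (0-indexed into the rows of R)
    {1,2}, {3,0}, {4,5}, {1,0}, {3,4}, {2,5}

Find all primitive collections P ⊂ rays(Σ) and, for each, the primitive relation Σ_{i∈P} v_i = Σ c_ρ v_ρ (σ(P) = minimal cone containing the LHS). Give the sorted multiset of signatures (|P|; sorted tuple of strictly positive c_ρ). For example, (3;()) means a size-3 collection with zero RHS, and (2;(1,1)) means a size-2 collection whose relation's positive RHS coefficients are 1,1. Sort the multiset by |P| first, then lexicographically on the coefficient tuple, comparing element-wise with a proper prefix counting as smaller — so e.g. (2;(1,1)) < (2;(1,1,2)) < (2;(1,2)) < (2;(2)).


Δ(Σ) — 6 vertices, 9 min non-faces:

  {2,4}:  v_{2} + v_{4} = 0 ; sig = (2;())
  {3,5}:  v_{3} + v_{5} = 0 ; sig = (2;())
  {0,5}:  v_{0} + v_{5} = v_{1} ; sig = (2;(1))
  {1,3}:  v_{1} + v_{3} = v_{0} ; sig = (2;(1))
  {1,4}:  v_{1} + v_{4} = v_{3} ; sig = (2;(1))
  {1,5}:  v_{1} + v_{5} = v_{2} ; sig = (2;(1))
  {2,3}:  v_{2} + v_{3} = v_{1} ; sig = (2;(1))
  {0,2}:  v_{0} + v_{2} = 2·v_{1} ; sig = (2;(2))
  {0,4}:  v_{0} + v_{4} = 2·v_{3} ; sig = (2;(2))

Signatures (|P|; sorted positive RHS coefficients), sorted:
    |P|=2: 9 collections, coeffs (), (), (1), (1), (1), (1), (1), (2), (2)


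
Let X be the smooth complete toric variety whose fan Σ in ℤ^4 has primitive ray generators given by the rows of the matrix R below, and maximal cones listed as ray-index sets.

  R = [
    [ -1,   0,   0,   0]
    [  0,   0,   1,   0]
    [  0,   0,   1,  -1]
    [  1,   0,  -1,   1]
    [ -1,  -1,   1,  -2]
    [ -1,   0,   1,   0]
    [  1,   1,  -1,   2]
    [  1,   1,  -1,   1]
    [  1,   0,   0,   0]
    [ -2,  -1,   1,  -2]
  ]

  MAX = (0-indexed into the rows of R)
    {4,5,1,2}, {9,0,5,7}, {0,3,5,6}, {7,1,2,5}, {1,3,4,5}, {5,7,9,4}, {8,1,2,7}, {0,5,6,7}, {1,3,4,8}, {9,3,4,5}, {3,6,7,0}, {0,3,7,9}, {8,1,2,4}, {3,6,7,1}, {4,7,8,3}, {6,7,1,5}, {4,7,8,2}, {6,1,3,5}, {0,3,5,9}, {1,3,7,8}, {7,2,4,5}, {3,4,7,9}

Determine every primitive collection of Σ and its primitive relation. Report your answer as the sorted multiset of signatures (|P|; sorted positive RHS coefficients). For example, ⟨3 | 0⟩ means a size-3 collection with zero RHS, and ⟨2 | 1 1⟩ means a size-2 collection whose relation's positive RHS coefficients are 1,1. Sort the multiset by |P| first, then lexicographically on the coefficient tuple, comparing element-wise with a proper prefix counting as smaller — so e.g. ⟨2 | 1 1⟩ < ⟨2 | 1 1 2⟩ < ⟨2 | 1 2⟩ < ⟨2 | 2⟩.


Primitive collections (15):

  P = {0,8}:  v_{0} + v_{8} = 0  so sig = ⟨2 | 0⟩
  P = {4,6}:  v_{4} + v_{6} = 0  so sig = ⟨2 | 0⟩
  P = {0,1}:  v_{0} + v_{1} = v_{5}  so sig = ⟨2 | 1⟩
  P = {0,4}:  v_{0} + v_{4} = v_{9}  so sig = ⟨2 | 1⟩
  P = {2,3}:  v_{2} + v_{3} = v_{8}  so sig = ⟨2 | 1⟩
  P = {5,8}:  v_{5} + v_{8} = v_{1}  so sig = ⟨2 | 1⟩
  P = {6,9}:  v_{6} + v_{9} = v_{0}  so sig = ⟨2 | 1⟩
  P = {8,9}:  v_{8} + v_{9} = v_{4}  so sig = ⟨2 | 1⟩
  P = {1,9}:  v_{1} + v_{9} = v_{4} + v_{5}  so sig = ⟨2 | 1 1⟩
  P = {2,6}:  v_{2} + v_{6} = v_{1} + v_{7}  so sig = ⟨2 | 1 1⟩
  P = {0,2}:  v_{0} + v_{2} = v_{4} + v_{5} + v_{7}  so sig = ⟨2 | 1 1 1⟩
  P = {6,8}:  v_{6} + v_{8} = v_{1} + v_{3} + v_{7}  so sig = ⟨2 | 1 1 1⟩
  P = {2,9}:  v_{2} + v_{9} = 2·v_{4} + v_{5} + v_{7}  so sig = ⟨2 | 1 1 2⟩
  P = {1,4,7}:  v_{1} + v_{4} + v_{7} = v_{2}  so sig = ⟨3 | 1⟩
  P = {3,5,7}:  v_{3} + v_{5} + v_{7} = v_{6}  so sig = ⟨3 | 1⟩

so the primitive-relation signature multiset is
    ⟨2 | 0⟩
    ⟨2 | 0⟩
    ⟨2 | 1⟩
    ⟨2 | 1⟩
    ⟨2 | 1⟩
    ⟨2 | 1⟩
    ⟨2 | 1⟩
    ⟨2 | 1⟩
    ⟨2 | 1 1⟩
    ⟨2 | 1 1⟩
    ⟨2 | 1 1 1⟩
    ⟨2 | 1 1 1⟩
    ⟨2 | 1 1 2⟩
    ⟨3 | 1⟩
    ⟨3 | 1⟩


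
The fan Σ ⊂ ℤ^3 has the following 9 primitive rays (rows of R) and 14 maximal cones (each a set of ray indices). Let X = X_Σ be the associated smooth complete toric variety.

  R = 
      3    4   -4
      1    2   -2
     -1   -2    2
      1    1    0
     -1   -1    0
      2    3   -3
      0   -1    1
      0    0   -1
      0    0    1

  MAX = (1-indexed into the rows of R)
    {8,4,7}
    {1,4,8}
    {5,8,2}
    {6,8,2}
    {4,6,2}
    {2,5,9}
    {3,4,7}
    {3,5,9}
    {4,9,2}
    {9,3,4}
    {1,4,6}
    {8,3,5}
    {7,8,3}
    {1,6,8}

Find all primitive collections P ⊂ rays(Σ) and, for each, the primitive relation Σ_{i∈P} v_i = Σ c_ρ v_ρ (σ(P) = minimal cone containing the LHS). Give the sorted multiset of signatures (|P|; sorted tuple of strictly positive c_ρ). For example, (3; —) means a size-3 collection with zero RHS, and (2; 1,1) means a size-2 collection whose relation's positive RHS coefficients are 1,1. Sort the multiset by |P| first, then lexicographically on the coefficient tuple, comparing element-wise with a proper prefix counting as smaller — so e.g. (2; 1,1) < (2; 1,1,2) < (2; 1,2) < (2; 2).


18 collections generate NE(X_Σ); each relation:

  {2,3}:  v_{2} + v_{3} = 0  ⟹  sig = (2; —)
  {4,5}:  v_{4} + v_{5} = 0  ⟹  sig = (2; —)
  {8,9}:  v_{8} + v_{9} = 0  ⟹  sig = (2; —)
  {1,5}:  v_{1} + v_{5} = v_{6} + v_{8}  ⟹  sig = (2; 1,1)
  {1,9}:  v_{1} + v_{9} = v_{4} + v_{6}  ⟹  sig = (2; 1,1)
  {2,7}:  v_{2} + v_{7} = v_{4} + v_{8}  ⟹  sig = (2; 1,1)
  {3,6}:  v_{3} + v_{6} = v_{4} + v_{8}  ⟹  sig = (2; 1,1)
  {5,6}:  v_{5} + v_{6} = v_{2} + v_{8}  ⟹  sig = (2; 1,1)
  {5,7}:  v_{5} + v_{7} = v_{3} + v_{8}  ⟹  sig = (2; 1,1)
  {6,9}:  v_{6} + v_{9} = v_{2} + v_{4}  ⟹  sig = (2; 1,1)
  {7,9}:  v_{7} + v_{9} = v_{3} + v_{4}  ⟹  sig = (2; 1,1)
  {1,2}:  v_{1} + v_{2} = 2·v_{6}  ⟹  sig = (2; 2)
  {1,3}:  v_{1} + v_{3} = 2·v_{4} + 2·v_{8}  ⟹  sig = (2; 2,2)
  {6,7}:  v_{6} + v_{7} = 2·v_{4} + 2·v_{8}  ⟹  sig = (2; 2,2)
  {1,7}:  v_{1} + v_{7} = 3·v_{4} + 3·v_{8}  ⟹  sig = (2; 3,3)
  {2,4,8}:  v_{2} + v_{4} + v_{8} = v_{6}  ⟹  sig = (3; 1)
  {3,4,8}:  v_{3} + v_{4} + v_{8} = v_{7}  ⟹  sig = (3; 1)
  {4,6,8}:  v_{4} + v_{6} + v_{8} = v_{1}  ⟹  sig = (3; 1)

Sorted signature multiset PRS(X):
{ (2; —) ×3,  (2; 1,1) ×8,  (2; 2),  (2; 2,2) ×2,  (2; 3,3),  (3; 1) ×3 }


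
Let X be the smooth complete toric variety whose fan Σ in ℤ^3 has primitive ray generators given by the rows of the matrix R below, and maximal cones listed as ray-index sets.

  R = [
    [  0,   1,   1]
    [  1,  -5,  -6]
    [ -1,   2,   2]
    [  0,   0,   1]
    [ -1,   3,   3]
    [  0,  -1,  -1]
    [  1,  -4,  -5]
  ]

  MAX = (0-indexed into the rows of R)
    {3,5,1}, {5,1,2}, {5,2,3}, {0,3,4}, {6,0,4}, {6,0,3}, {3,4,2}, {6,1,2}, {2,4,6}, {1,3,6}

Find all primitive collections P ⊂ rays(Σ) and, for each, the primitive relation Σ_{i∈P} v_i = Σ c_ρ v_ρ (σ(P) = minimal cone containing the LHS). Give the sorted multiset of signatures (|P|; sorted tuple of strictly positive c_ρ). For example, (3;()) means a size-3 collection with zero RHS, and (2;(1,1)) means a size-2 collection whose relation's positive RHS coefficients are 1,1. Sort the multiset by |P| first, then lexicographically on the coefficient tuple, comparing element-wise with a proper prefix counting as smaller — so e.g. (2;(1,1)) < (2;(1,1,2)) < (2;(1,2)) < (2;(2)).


Σ has 9 primitive collections:

  P={0,5}:  v_{0} + v_{5} = 0  ⇒ sig = (2;())
  P={0,1}:  v_{0} + v_{1} = v_{6}  ⇒ sig = (2;(1))
  P={0,2}:  v_{0} + v_{2} = v_{4}  ⇒ sig = (2;(1))
  P={4,5}:  v_{4} + v_{5} = v_{2}  ⇒ sig = (2;(1))
  P={5,6}:  v_{5} + v_{6} = v_{1}  ⇒ sig = (2;(1))
  P={1,4}:  v_{1} + v_{4} = v_{2} + v_{6}  ⇒ sig = (2;(1,1))
  P={3,4,6}:  v_{3} + v_{4} + v_{6} = v_{5}  ⇒ sig = (3;(1))
  P={2,3,6}:  v_{2} + v_{3} + v_{6} = 2·v_{5}  ⇒ sig = (3;(2))
  P={1,2,3}:  v_{1} + v_{2} + v_{3} = 3·v_{5}  ⇒ sig = (3;(3))

Signatures (|P|; sorted positive RHS coefficients), sorted:
    |P|=2: 6 collections, coeffs (), (1), (1), (1), (1), (1,1)
    |P|=3: 3 collections, coeffs (1), (2), (3)
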